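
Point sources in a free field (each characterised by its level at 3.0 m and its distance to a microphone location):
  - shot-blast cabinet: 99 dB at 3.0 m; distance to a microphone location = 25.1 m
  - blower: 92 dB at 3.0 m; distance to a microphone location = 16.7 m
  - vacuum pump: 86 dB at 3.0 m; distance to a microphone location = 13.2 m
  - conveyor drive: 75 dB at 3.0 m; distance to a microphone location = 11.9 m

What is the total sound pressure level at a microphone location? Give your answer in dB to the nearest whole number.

First find each source's level at the receiver (point-source: −20·log₁₀(r/r_ref)), then combine on an intensity basis.
shot-blast cabinet: 99 − 20·log₁₀(25.1/3.0) = 99 − 18.45 = 80.55 dB.
blower: 92 − 20·log₁₀(16.7/3.0) = 92 − 14.91 = 77.09 dB.
vacuum pump: 86 − 20·log₁₀(13.2/3.0) = 86 − 12.87 = 73.13 dB.
conveyor drive: 75 − 20·log₁₀(11.9/3.0) = 75 − 11.97 = 63.03 dB.
Σ 10^(L/10) = 1.872e+08 → L_total = 10·log₁₀(1.872e+08) = 82.72 dB.

83 dB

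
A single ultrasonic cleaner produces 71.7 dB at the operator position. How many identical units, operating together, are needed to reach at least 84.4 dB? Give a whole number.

N identical sources give L₁ + 10·log₁₀ N, so require 10·log₁₀ N ≥ 84.4 − 71.7 = 12.7 dB.
N ≥ 10^(12.7/10) = 18.621, so N = 19.

19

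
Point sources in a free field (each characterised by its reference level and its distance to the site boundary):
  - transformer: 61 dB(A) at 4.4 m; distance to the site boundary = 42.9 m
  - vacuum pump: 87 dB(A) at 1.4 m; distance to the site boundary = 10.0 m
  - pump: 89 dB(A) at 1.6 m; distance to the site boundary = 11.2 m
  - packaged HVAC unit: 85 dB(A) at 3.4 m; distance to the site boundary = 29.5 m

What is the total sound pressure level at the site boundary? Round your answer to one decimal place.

74.8 dB(A)

Propagate each source to the receiver with L = L_ref − 20·log₁₀(r/r_ref), then add intensities.
transformer: 61 − 20·log₁₀(42.9/4.4) = 61 − 19.78 = 41.22 dB(A).
vacuum pump: 87 − 20·log₁₀(10.0/1.4) = 87 − 17.08 = 69.92 dB(A).
pump: 89 − 20·log₁₀(11.2/1.6) = 89 − 16.90 = 72.10 dB(A).
packaged HVAC unit: 85 − 20·log₁₀(29.5/3.4) = 85 − 18.77 = 66.23 dB(A).
Σ 10^(L/10) = 3.025e+07 → L_total = 10·log₁₀(3.025e+07) = 74.81 dB(A).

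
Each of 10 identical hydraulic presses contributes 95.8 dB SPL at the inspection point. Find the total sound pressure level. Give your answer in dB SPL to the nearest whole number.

N identical incoherent sources raise the level by 10·log₁₀ N.
L_total = 95.8 + 10·log₁₀(10) = 95.8 + 10.000 = 105.80 dB SPL.

106 dB SPL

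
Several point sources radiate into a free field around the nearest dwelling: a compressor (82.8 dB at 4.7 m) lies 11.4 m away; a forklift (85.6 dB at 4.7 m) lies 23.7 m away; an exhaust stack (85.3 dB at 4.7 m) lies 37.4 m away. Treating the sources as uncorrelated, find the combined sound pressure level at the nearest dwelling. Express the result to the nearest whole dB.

77 dB

First find each source's level at the receiver (point-source: −20·log₁₀(r/r_ref)), then combine on an intensity basis.
compressor: 82.8 − 20·log₁₀(11.4/4.7) = 82.8 − 7.70 = 75.10 dB.
forklift: 85.6 − 20·log₁₀(23.7/4.7) = 85.6 − 14.05 = 71.55 dB.
exhaust stack: 85.3 − 20·log₁₀(37.4/4.7) = 85.3 − 18.02 = 67.28 dB.
Σ 10^(L/10) = 5.202e+07 → L_total = 10·log₁₀(5.202e+07) = 77.16 dB.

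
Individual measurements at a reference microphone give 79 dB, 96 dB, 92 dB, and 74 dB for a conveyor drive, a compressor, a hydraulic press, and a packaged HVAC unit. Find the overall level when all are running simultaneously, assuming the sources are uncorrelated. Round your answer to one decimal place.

For uncorrelated sources the intensities add, so convert each level to linear form, sum, and take 10·log₁₀ of the total.
Σ 10^(L/10) = 10^(79/10) + 10^(96/10) + 10^(92/10) + 10^(74/10) = 5.671e+09.
L_total = 10·log₁₀(5.671e+09) = 97.54 dB.

97.5 dB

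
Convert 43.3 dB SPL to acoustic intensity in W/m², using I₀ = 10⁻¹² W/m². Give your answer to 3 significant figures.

I/I₀ = 10^(43.3/10) = 2.138e+04, so I = 2.138e+04 × 10⁻¹² W/m².

2.14e-08 W/m²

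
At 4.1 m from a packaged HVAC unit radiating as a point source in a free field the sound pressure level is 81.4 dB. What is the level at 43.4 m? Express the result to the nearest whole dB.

61 dB

Spherical spreading from a point source gives a 20·log₁₀(r₂/r₁) drop.
L₂ = 81.4 − 20·log₁₀(43.4/4.1) = 81.4 − 20.494 = 60.91 dB.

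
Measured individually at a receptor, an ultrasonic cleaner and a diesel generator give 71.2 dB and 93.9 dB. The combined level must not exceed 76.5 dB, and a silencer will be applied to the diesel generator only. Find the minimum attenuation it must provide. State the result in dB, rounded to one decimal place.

Everything except the diesel generator sums to 10^(71.2/10) = 1.318e+07 in linear terms, 71.20 dB.
To meet 76.5 dB overall, the treated diesel generator may contribute at most 10^(76.5/10) − 1.318e+07 = 3.149e+07, i.e. 74.98 dB.
Required insertion loss = 93.9 − 74.98 = 18.92 dB.

18.9 dB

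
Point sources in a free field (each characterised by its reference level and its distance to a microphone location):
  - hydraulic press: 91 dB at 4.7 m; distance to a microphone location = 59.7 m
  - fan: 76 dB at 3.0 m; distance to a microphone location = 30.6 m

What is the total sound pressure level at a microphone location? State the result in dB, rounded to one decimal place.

Apply inverse-square spreading to bring every level to the receiver, then sum 10^(L/10).
hydraulic press: 91 − 20·log₁₀(59.7/4.7) = 91 − 22.08 = 68.92 dB.
fan: 76 − 20·log₁₀(30.6/3.0) = 76 − 20.17 = 55.83 dB.
Σ 10^(L/10) = 8.185e+06 → L_total = 10·log₁₀(8.185e+06) = 69.13 dB.

69.1 dB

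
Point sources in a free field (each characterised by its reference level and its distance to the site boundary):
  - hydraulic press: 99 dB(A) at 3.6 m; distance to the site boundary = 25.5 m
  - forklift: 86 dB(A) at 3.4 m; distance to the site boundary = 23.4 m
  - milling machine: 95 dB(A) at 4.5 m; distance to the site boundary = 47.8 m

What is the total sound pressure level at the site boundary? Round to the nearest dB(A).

Propagate each source to the receiver with L = L_ref − 20·log₁₀(r/r_ref), then add intensities.
hydraulic press: 99 − 20·log₁₀(25.5/3.6) = 99 − 17.00 = 82.00 dB(A).
forklift: 86 − 20·log₁₀(23.4/3.4) = 86 − 16.75 = 69.25 dB(A).
milling machine: 95 − 20·log₁₀(47.8/4.5) = 95 − 20.52 = 74.48 dB(A).
Σ 10^(L/10) = 1.947e+08 → L_total = 10·log₁₀(1.947e+08) = 82.89 dB(A).

83 dB(A)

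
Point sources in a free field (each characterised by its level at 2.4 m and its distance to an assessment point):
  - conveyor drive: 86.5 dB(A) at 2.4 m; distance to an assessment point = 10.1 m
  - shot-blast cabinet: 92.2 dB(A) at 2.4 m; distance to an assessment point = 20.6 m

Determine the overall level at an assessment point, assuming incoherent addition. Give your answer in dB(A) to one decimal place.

Propagate each source to the receiver with L = L_ref − 20·log₁₀(r/r_ref), then add intensities.
conveyor drive: 86.5 − 20·log₁₀(10.1/2.4) = 86.5 − 12.48 = 74.02 dB(A).
shot-blast cabinet: 92.2 − 20·log₁₀(20.6/2.4) = 92.2 − 18.67 = 73.53 dB(A).
Σ 10^(L/10) = 4.775e+07 → L_total = 10·log₁₀(4.775e+07) = 76.79 dB(A).

76.8 dB(A)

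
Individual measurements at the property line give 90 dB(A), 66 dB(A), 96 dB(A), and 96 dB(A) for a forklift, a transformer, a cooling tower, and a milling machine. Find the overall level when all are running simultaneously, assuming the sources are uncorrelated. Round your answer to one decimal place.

99.5 dB(A)

For uncorrelated sources the intensities add, so convert each level to linear form, sum, and take 10·log₁₀ of the total.
Σ 10^(L/10) = 10^(90/10) + 10^(66/10) + 10^(96/10) + 10^(96/10) = 8.966e+09.
L_total = 10·log₁₀(8.966e+09) = 99.53 dB(A).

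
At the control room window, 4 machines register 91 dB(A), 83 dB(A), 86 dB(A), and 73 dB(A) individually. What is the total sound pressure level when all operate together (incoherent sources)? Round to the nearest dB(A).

For uncorrelated sources the intensities add, so convert each level to linear form, sum, and take 10·log₁₀ of the total.
Σ 10^(L/10) = 10^(91/10) + 10^(83/10) + 10^(86/10) + 10^(73/10) = 1.877e+09.
L_total = 10·log₁₀(1.877e+09) = 92.73 dB(A).

93 dB(A)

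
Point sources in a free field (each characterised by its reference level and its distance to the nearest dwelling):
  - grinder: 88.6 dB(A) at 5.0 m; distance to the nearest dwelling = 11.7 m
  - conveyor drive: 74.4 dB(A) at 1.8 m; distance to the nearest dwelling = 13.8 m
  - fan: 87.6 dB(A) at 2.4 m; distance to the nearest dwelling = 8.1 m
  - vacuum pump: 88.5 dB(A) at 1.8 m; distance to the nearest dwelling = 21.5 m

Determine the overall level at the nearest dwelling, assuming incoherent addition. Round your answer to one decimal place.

82.7 dB(A)

Propagate each source to the receiver with L = L_ref − 20·log₁₀(r/r_ref), then add intensities.
grinder: 88.6 − 20·log₁₀(11.7/5.0) = 88.6 − 7.38 = 81.22 dB(A).
conveyor drive: 74.4 − 20·log₁₀(13.8/1.8) = 74.4 − 17.69 = 56.71 dB(A).
fan: 87.6 − 20·log₁₀(8.1/2.4) = 87.6 − 10.57 = 77.03 dB(A).
vacuum pump: 88.5 − 20·log₁₀(21.5/1.8) = 88.5 − 21.54 = 66.96 dB(A).
Σ 10^(L/10) = 1.883e+08 → L_total = 10·log₁₀(1.883e+08) = 82.75 dB(A).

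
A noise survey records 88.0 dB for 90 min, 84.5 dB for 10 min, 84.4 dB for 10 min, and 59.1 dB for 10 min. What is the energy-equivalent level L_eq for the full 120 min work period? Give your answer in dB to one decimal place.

87.2 dB

The energy average is taken in the linear domain: L_eq = 10·log₁₀[(Σ tᵢ·10^(Lᵢ/10))/T], T = 120 min.
Σ tᵢ·10^(Lᵢ/10) = 90·10^(88.0/10) + 10·10^(84.5/10) + 10·10^(84.4/10) + 10·10^(59.1/10) = 6.237e+10.
L_eq = 10·log₁₀(6.237e+10/120) = 87.16 dB.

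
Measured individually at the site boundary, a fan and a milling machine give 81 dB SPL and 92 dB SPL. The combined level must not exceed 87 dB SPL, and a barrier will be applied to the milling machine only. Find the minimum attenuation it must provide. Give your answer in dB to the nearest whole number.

6 dB

Everything except the milling machine sums to 10^(81/10) = 1.259e+08 in linear terms, 81.00 dB SPL.
To meet 87 dB SPL overall, the treated milling machine may contribute at most 10^(87/10) − 1.259e+08 = 3.753e+08, i.e. 85.74 dB SPL.
So the milling machine must be reduced from 92 to 85.74 dB SPL: IL = 6.26 dB.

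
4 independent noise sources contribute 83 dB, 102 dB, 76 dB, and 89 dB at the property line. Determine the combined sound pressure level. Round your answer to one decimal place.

For uncorrelated sources the intensities add, so convert each level to linear form, sum, and take 10·log₁₀ of the total.
Σ 10^(L/10) = 10^(83/10) + 10^(102/10) + 10^(76/10) + 10^(89/10) = 1.688e+10.
L_total = 10·log₁₀(1.688e+10) = 102.27 dB.

102.3 dB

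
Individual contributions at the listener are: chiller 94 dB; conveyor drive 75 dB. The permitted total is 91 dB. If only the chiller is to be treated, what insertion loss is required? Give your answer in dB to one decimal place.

3.1 dB

Everything except the chiller sums to 10^(75/10) = 3.162e+07 in linear terms, 75.00 dB.
The limit corresponds to 10^(91/10) = 1.259e+09; subtracting the fixed part leaves 1.227e+09 for the chiller, i.e. 90.89 dB.
So the chiller must be reduced from 94 to 90.89 dB: IL = 3.11 dB.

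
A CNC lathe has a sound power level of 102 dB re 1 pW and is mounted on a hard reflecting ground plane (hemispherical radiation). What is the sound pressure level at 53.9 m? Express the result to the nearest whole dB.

59 dB

L_p = L_w − 10·log₁₀(2π·r²) with r = 53.9 m.
2π·r² = 1.825e+04 m², 10·log₁₀ of that is 42.614 dB.
L_p = 102 − 42.614 = 59.39 dB.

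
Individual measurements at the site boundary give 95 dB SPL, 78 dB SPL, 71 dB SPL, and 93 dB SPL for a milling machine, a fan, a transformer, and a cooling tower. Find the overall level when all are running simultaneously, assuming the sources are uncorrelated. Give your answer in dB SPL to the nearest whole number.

For uncorrelated sources the intensities add, so convert each level to linear form, sum, and take 10·log₁₀ of the total.
Σ 10^(L/10) = 10^(95/10) + 10^(78/10) + 10^(71/10) + 10^(93/10) = 5.233e+09.
L_total = 10·log₁₀(5.233e+09) = 97.19 dB SPL.

97 dB SPL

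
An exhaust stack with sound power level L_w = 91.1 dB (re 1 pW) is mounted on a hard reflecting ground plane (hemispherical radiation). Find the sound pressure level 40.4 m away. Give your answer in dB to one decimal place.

The power spreads over a hemisphere of area 2π·r², so L_p = L_w − 10·log₁₀(2π·r²).
2π·r² = 1.026e+04 m², 10·log₁₀ of that is 40.109 dB.
L_p = 91.1 − 40.109 = 50.99 dB.

51.0 dB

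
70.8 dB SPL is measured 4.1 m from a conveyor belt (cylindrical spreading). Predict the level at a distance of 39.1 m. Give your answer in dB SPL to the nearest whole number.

Cylindrical spreading from a line source gives a 10·log₁₀(r₂/r₁) drop.
L₂ = 70.8 − 10·log₁₀(39.1/4.1) = 70.8 − 9.794 = 61.01 dB SPL.

61 dB SPL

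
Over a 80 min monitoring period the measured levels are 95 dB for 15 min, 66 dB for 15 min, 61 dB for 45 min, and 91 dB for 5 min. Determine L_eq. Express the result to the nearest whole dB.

The energy average is taken in the linear domain: L_eq = 10·log₁₀[(Σ tᵢ·10^(Lᵢ/10))/T], T = 80 min.
Σ tᵢ·10^(Lᵢ/10) = 15·10^(95/10) + 15·10^(66/10) + 45·10^(61/10) + 5·10^(91/10) = 5.385e+10.
L_eq = 10·log₁₀(5.385e+10/80) = 88.28 dB.

88 dB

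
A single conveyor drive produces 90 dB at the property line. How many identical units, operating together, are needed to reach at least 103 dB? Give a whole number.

N identical sources give L₁ + 10·log₁₀ N, so require 10·log₁₀ N ≥ 103 − 90 = 13.0 dB.
N ≥ 10^(13.0/10) = 19.953, so N = 20.

20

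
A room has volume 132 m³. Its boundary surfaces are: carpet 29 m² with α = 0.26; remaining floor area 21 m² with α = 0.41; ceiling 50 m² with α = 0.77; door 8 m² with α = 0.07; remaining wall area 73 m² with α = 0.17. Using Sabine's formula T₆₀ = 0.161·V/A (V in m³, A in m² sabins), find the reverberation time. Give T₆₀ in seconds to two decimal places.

Total absorption A = 29·0.26 + 21·0.41 + 50·0.77 + 8·0.07 + 73·0.17 = 67.62 m² sabins.
T₆₀ = 0.161·V/A = 0.161·132/67.62 = 0.314 s.

0.31 s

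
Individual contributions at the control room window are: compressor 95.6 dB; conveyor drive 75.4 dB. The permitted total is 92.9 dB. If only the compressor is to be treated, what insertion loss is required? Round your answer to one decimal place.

2.8 dB

Fixed contribution from the other source: Σ 10^(L/10) = 10^(75.4/10) = 3.467e+07 (75.40 dB).
To meet 92.9 dB overall, the treated compressor may contribute at most 10^(92.9/10) − 3.467e+07 = 1.915e+09, i.e. 92.82 dB.
Required insertion loss = 95.6 − 92.82 = 2.78 dB.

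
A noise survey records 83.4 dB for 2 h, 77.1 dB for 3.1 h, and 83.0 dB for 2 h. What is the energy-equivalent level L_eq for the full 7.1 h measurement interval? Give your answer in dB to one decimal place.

Weight each interval's intensity by its duration and average over T = 7.1 h:
Σ tᵢ·10^(Lᵢ/10) = 2·10^(83.4/10) + 3.1·10^(77.1/10) + 2·10^(83.0/10) = 9.956e+08.
L_eq = 10·log₁₀(9.956e+08/7.1) = 81.47 dB.

81.5 dB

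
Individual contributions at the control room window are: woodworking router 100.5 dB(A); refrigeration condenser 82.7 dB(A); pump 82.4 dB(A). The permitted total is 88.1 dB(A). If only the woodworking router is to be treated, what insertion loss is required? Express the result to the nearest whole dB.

Fixed contribution from the other sources: Σ 10^(L/10) = 10^(82.7/10) + 10^(82.4/10) = 3.600e+08 (85.56 dB(A)).
The limit corresponds to 10^(88.1/10) = 6.457e+08; subtracting the fixed part leaves 2.857e+08 for the woodworking router, i.e. 84.56 dB(A).
So the woodworking router must be reduced from 100.5 to 84.56 dB(A): IL = 15.94 dB.

16 dB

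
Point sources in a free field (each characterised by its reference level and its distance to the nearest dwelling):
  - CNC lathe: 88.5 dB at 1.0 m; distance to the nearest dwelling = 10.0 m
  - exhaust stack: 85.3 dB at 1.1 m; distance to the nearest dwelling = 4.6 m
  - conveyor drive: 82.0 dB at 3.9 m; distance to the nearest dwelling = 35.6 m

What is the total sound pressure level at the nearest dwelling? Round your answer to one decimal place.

74.5 dB

Apply inverse-square spreading to bring every level to the receiver, then sum 10^(L/10).
CNC lathe: 88.5 − 20·log₁₀(10.0/1.0) = 88.5 − 20.00 = 68.50 dB.
exhaust stack: 85.3 − 20·log₁₀(4.6/1.1) = 85.3 − 12.43 = 72.87 dB.
conveyor drive: 82.0 − 20·log₁₀(35.6/3.9) = 82.0 − 19.21 = 62.79 dB.
Σ 10^(L/10) = 2.836e+07 → L_total = 10·log₁₀(2.836e+07) = 74.53 dB.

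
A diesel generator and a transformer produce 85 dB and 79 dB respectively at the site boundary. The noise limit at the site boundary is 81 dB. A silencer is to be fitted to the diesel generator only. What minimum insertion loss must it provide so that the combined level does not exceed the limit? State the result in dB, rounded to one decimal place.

Fixed contribution from the other source: Σ 10^(L/10) = 10^(79/10) = 7.943e+07 (79.00 dB).
To meet 81 dB overall, the treated diesel generator may contribute at most 10^(81/10) − 7.943e+07 = 4.646e+07, i.e. 76.67 dB.
So the diesel generator must be reduced from 85 to 76.67 dB: IL = 8.33 dB.

8.3 dB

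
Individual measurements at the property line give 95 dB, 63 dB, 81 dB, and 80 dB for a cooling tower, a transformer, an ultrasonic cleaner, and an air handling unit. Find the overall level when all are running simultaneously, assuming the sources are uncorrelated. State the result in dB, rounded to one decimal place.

Incoherent sources combine by intensity addition: L_total = 10·log₁₀(Σ 10^(L_i/10)).
Σ 10^(L/10) = 10^(95/10) + 10^(63/10) + 10^(81/10) + 10^(80/10) = 3.390e+09.
L_total = 10·log₁₀(3.390e+09) = 95.30 dB.

95.3 dB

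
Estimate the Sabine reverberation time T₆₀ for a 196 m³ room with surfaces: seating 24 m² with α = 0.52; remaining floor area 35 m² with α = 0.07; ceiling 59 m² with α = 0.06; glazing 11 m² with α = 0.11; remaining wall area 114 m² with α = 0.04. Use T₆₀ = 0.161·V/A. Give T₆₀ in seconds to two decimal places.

Summing Sᵢαᵢ: 24·0.52 + 35·0.07 + 59·0.06 + 11·0.11 + 114·0.04 = 24.24 m².
T₆₀ = 0.161 × 196 / 24.24 = 1.302 s.

1.30 s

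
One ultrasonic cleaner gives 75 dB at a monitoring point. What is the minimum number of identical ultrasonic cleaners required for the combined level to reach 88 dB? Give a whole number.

N identical sources give L₁ + 10·log₁₀ N, so require 10·log₁₀ N ≥ 88 − 75 = 13.0 dB.
N ≥ 10^(13.0/10) = 19.953, so N = 20.

20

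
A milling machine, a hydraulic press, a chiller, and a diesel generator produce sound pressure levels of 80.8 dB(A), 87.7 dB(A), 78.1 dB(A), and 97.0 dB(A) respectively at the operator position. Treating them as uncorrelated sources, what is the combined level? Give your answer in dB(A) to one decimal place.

97.6 dB(A)

For uncorrelated sources the intensities add, so convert each level to linear form, sum, and take 10·log₁₀ of the total.
Σ 10^(L/10) = 10^(80.8/10) + 10^(87.7/10) + 10^(78.1/10) + 10^(97.0/10) = 5.786e+09.
L_total = 10·log₁₀(5.786e+09) = 97.62 dB(A).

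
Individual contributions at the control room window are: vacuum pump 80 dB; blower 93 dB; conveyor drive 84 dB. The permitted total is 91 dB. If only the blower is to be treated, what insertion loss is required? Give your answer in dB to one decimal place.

3.4 dB

The untreated sources together contribute 10^(80/10) + 10^(84/10) = 3.512e+08, i.e. 85.46 dB.
To meet 91 dB overall, the treated blower may contribute at most 10^(91/10) − 3.512e+08 = 9.077e+08, i.e. 89.58 dB.
So the blower must be reduced from 93 to 89.58 dB: IL = 3.42 dB.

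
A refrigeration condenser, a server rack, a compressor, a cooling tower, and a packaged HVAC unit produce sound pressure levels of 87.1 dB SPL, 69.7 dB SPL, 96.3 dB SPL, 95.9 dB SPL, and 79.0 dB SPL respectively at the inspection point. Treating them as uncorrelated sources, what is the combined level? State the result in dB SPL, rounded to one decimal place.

99.4 dB SPL

Incoherent sources combine by intensity addition: L_total = 10·log₁₀(Σ 10^(L_i/10)).
Σ 10^(L/10) = 10^(87.1/10) + 10^(69.7/10) + 10^(96.3/10) + 10^(95.9/10) + 10^(79.0/10) = 8.758e+09.
L_total = 10·log₁₀(8.758e+09) = 99.42 dB SPL.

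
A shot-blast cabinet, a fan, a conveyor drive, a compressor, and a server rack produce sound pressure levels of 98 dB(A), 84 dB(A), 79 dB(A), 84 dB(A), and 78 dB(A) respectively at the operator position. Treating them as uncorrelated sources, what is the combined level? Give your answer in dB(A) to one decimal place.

98.4 dB(A)

For uncorrelated sources the intensities add, so convert each level to linear form, sum, and take 10·log₁₀ of the total.
Σ 10^(L/10) = 10^(98/10) + 10^(84/10) + 10^(79/10) + 10^(84/10) + 10^(78/10) = 6.954e+09.
L_total = 10·log₁₀(6.954e+09) = 98.42 dB(A).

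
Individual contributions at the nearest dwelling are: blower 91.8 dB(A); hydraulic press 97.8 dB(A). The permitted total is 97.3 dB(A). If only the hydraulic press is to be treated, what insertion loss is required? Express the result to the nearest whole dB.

2 dB

Everything except the hydraulic press sums to 10^(91.8/10) = 1.514e+09 in linear terms, 91.80 dB(A).
The limit corresponds to 10^(97.3/10) = 5.370e+09; subtracting the fixed part leaves 3.857e+09 for the hydraulic press, i.e. 95.86 dB(A).
So the hydraulic press must be reduced from 97.8 to 95.86 dB(A): IL = 1.94 dB.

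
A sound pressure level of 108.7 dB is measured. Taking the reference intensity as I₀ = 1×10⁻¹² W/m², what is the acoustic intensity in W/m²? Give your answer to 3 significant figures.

0.0741 W/m²

I/I₀ = 10^(108.7/10) = 7.413e+10, so I = 7.413e+10 × 10⁻¹² W/m².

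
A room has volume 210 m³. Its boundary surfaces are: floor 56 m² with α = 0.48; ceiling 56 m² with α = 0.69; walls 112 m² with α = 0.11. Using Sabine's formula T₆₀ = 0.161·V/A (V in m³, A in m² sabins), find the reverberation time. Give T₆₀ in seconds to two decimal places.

Total absorption A = 56·0.48 + 56·0.69 + 112·0.11 = 77.84 m² sabins.
T₆₀ = 0.161 × 210 / 77.84 = 0.434 s.

0.43 s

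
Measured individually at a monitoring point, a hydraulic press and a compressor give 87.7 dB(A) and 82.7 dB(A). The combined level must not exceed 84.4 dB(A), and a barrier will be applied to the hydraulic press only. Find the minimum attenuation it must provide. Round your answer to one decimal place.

Everything except the hydraulic press sums to 10^(82.7/10) = 1.862e+08 in linear terms, 82.70 dB(A).
The limit corresponds to 10^(84.4/10) = 2.754e+08; subtracting the fixed part leaves 8.921e+07 for the hydraulic press, i.e. 79.50 dB(A).
Required insertion loss = 87.7 − 79.50 = 8.20 dB.

8.2 dB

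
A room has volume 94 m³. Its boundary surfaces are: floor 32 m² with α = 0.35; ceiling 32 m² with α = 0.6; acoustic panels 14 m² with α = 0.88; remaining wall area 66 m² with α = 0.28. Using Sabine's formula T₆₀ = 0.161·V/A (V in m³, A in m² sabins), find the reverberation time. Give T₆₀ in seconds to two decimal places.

0.25 s

Total absorption A = 32·0.35 + 32·0.6 + 14·0.88 + 66·0.28 = 61.20 m² sabins.
T₆₀ = 0.161 × 94 / 61.20 = 0.247 s.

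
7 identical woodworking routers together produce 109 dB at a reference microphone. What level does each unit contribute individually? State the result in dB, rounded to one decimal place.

For N identical incoherent sources L_total = L₁ + 10·log₁₀ N, so L₁ = 109 − 10·log₁₀(7) = 109 − 8.451.

100.5 dB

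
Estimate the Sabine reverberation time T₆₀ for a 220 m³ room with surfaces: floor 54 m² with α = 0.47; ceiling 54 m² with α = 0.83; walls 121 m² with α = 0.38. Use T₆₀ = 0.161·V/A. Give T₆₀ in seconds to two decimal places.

Total absorption A = 54·0.47 + 54·0.83 + 121·0.38 = 116.18 m² sabins.
T₆₀ = 0.161 × 220 / 116.18 = 0.305 s.

0.30 s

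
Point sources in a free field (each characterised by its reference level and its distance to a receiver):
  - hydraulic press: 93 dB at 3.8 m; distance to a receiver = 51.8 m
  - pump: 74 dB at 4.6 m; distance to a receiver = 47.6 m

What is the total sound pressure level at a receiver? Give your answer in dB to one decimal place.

Apply inverse-square spreading to bring every level to the receiver, then sum 10^(L/10).
hydraulic press: 93 − 20·log₁₀(51.8/3.8) = 93 − 22.69 = 70.31 dB.
pump: 74 − 20·log₁₀(47.6/4.6) = 74 − 20.30 = 53.70 dB.
Σ 10^(L/10) = 1.097e+07 → L_total = 10·log₁₀(1.097e+07) = 70.40 dB.

70.4 dB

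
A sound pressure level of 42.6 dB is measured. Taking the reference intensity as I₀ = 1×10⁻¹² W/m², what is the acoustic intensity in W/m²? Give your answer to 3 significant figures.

L = 10·log₁₀(I/I₀) ⇒ I = I₀·10^(L/10) = 10⁻¹² × 10^4.26.

1.82e-08 W/m²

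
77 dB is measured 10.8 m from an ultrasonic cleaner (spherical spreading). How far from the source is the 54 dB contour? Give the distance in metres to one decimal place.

152.6 m

For a point source L₁ − L₂ = 20·log₁₀(r₂/r₁), so r₂ = r₁·10^((L₁−L₂)/20).
r₂ = 10.8·10^((77−54)/20) = 10.8·10^(23.0/20) = 152.55 m.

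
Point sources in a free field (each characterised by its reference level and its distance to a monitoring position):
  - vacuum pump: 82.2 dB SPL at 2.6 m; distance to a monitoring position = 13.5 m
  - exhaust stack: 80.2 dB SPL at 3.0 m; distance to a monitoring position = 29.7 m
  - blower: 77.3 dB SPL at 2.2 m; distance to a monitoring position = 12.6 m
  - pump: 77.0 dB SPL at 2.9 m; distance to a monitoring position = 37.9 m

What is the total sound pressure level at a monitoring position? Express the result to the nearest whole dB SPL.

70 dB SPL

First find each source's level at the receiver (point-source: −20·log₁₀(r/r_ref)), then combine on an intensity basis.
vacuum pump: 82.2 − 20·log₁₀(13.5/2.6) = 82.2 − 14.31 = 67.89 dB SPL.
exhaust stack: 80.2 − 20·log₁₀(29.7/3.0) = 80.2 − 19.91 = 60.29 dB SPL.
blower: 77.3 − 20·log₁₀(12.6/2.2) = 77.3 − 15.16 = 62.14 dB SPL.
pump: 77.0 − 20·log₁₀(37.9/2.9) = 77.0 − 22.32 = 54.68 dB SPL.
Σ 10^(L/10) = 9.155e+06 → L_total = 10·log₁₀(9.155e+06) = 69.62 dB SPL.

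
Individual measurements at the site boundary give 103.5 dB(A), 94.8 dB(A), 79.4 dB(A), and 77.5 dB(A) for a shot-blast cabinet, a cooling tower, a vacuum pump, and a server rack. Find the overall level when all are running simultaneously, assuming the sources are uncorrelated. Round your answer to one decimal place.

Incoherent sources combine by intensity addition: L_total = 10·log₁₀(Σ 10^(L_i/10)).
Σ 10^(L/10) = 10^(103.5/10) + 10^(94.8/10) + 10^(79.4/10) + 10^(77.5/10) = 2.555e+10.
L_total = 10·log₁₀(2.555e+10) = 104.07 dB(A).

104.1 dB(A)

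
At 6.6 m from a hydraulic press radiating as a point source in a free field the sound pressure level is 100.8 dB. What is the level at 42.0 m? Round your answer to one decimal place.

For a point source, L₂ = L₁ − 20·log₁₀(r₂/r₁).
L₂ = 100.8 − 20·log₁₀(42.0/6.6) = 100.8 − 16.074 = 84.73 dB.

84.7 dB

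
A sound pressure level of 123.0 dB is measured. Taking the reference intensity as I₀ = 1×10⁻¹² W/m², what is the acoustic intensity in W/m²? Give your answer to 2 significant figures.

2.0 W/m²

I = I₀·10^(L/10) = 10⁻¹² × 10^(123.0/10) = 10^(0.300).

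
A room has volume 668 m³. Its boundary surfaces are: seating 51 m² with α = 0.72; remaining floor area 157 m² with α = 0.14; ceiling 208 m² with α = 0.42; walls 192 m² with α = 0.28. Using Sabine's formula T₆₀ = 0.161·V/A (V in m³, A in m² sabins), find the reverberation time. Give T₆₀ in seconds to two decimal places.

0.54 s

A = Σ Sᵢαᵢ = 51·0.72 + 157·0.14 + 208·0.42 + 192·0.28 = 199.82 m².
T₆₀ = 0.161 × 668 / 199.82 = 0.538 s.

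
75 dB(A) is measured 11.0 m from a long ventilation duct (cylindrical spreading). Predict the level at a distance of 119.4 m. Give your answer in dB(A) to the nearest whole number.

Line-source attenuation: ΔL = 10·log₁₀(r₂/r₁) = 10·log₁₀(119.4/11.0) = 10.356 dB.
L₂ = 75 − 10·log₁₀(119.4/11.0) = 75 − 10.356 = 64.64 dB(A).

65 dB(A)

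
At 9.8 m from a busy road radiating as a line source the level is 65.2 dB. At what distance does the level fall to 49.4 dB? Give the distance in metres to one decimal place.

For a line source L₁ − L₂ = 10·log₁₀(r₂/r₁), so r₂ = r₁·10^((L₁−L₂)/10).
r₂ = 9.8·10^((65.2−49.4)/10) = 9.8·10^(15.8/10) = 372.59 m.

372.6 m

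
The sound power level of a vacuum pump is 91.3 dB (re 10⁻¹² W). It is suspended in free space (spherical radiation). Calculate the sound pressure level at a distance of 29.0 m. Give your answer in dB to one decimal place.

51.1 dB

Free-field spherical radiation: L_p = L_w − 10·log₁₀(4π·r²), r = 29.0 m.
4π·r² = 1.057e+04 m², 10·log₁₀ of that is 40.240 dB.
L_p = 91.3 − 40.240 = 51.06 dB.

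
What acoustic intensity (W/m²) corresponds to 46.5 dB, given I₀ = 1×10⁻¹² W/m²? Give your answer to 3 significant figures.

L = 10·log₁₀(I/I₀) ⇒ I = I₀·10^(L/10) = 10⁻¹² × 10^4.65.

4.47e-08 W/m²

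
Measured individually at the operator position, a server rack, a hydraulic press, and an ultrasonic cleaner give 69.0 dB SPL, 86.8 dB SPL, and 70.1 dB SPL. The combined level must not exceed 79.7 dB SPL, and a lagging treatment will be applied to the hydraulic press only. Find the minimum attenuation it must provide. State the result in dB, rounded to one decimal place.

The untreated sources together contribute 10^(69.0/10) + 10^(70.1/10) = 1.818e+07, i.e. 72.60 dB SPL.
To meet 79.7 dB SPL overall, the treated hydraulic press may contribute at most 10^(79.7/10) − 1.818e+07 = 7.515e+07, i.e. 78.76 dB SPL.
So the hydraulic press must be reduced from 86.8 to 78.76 dB SPL: IL = 8.04 dB.

8.0 dB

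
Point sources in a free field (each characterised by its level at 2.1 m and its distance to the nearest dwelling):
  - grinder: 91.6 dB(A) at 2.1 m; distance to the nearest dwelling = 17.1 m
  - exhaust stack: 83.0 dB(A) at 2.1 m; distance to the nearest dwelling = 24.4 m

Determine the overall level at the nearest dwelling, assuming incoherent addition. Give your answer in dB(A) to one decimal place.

First find each source's level at the receiver (point-source: −20·log₁₀(r/r_ref)), then combine on an intensity basis.
grinder: 91.6 − 20·log₁₀(17.1/2.1) = 91.6 − 18.22 = 73.38 dB(A).
exhaust stack: 83.0 − 20·log₁₀(24.4/2.1) = 83.0 − 21.30 = 61.70 dB(A).
Σ 10^(L/10) = 2.328e+07 → L_total = 10·log₁₀(2.328e+07) = 73.67 dB(A).

73.7 dB(A)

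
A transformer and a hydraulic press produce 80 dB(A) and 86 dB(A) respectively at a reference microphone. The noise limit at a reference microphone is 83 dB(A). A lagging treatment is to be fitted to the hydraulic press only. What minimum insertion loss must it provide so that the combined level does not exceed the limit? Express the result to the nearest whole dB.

6 dB

The untreated sources together contribute 10^(80/10) = 1.000e+08, i.e. 80.00 dB(A).
To meet 83 dB(A) overall, the treated hydraulic press may contribute at most 10^(83/10) − 1.000e+08 = 9.953e+07, i.e. 79.98 dB(A).
So the hydraulic press must be reduced from 86 to 79.98 dB(A): IL = 6.02 dB.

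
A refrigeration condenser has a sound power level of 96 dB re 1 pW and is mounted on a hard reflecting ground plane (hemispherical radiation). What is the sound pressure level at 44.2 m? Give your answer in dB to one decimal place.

The power spreads over a hemisphere of area 2π·r², so L_p = L_w − 10·log₁₀(2π·r²).
2π·r² = 1.228e+04 m², 10·log₁₀ of that is 40.890 dB.
L_p = 96 − 40.890 = 55.11 dB.

55.1 dB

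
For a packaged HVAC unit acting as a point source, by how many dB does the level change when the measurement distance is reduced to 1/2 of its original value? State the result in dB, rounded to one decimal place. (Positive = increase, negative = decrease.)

With spherical spreading the level changes by −20·log₁₀(r₂/r₁).
ΔL = −20·log₁₀(0.5) = +6.02 dB.

+6.0 dB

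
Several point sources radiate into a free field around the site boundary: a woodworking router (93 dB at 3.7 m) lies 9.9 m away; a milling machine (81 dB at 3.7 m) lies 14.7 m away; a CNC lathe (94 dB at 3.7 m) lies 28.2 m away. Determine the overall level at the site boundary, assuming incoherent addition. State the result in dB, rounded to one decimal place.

First find each source's level at the receiver (point-source: −20·log₁₀(r/r_ref)), then combine on an intensity basis.
woodworking router: 93 − 20·log₁₀(9.9/3.7) = 93 − 8.55 = 84.45 dB.
milling machine: 81 − 20·log₁₀(14.7/3.7) = 81 − 11.98 = 69.02 dB.
CNC lathe: 94 − 20·log₁₀(28.2/3.7) = 94 − 17.64 = 76.36 dB.
Σ 10^(L/10) = 3.299e+08 → L_total = 10·log₁₀(3.299e+08) = 85.18 dB.

85.2 dB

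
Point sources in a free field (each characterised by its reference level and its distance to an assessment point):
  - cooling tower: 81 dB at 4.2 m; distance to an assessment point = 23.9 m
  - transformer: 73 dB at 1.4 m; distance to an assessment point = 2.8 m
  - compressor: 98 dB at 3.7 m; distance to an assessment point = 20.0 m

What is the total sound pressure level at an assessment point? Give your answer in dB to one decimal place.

Apply inverse-square spreading to bring every level to the receiver, then sum 10^(L/10).
cooling tower: 81 − 20·log₁₀(23.9/4.2) = 81 − 15.10 = 65.90 dB.
transformer: 73 − 20·log₁₀(2.8/1.4) = 73 − 6.02 = 66.98 dB.
compressor: 98 − 20·log₁₀(20.0/3.7) = 98 − 14.66 = 83.34 dB.
Σ 10^(L/10) = 2.248e+08 → L_total = 10·log₁₀(2.248e+08) = 83.52 dB.

83.5 dB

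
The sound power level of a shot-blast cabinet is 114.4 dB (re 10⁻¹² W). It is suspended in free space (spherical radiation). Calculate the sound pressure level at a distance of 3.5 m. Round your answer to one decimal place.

L_p = L_w − 10·log₁₀(4π·r²) with r = 3.5 m.
4π·r² = 153.9 m², 10·log₁₀ of that is 21.873 dB.
L_p = 114.4 − 21.873 = 92.53 dB.

92.5 dB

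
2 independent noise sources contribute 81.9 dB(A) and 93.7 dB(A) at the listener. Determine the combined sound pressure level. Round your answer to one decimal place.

Incoherent sources combine by intensity addition: L_total = 10·log₁₀(Σ 10^(L_i/10)).
Σ 10^(L/10) = 10^(81.9/10) + 10^(93.7/10) = 2.499e+09.
L_total = 10·log₁₀(2.499e+09) = 93.98 dB(A).

94.0 dB(A)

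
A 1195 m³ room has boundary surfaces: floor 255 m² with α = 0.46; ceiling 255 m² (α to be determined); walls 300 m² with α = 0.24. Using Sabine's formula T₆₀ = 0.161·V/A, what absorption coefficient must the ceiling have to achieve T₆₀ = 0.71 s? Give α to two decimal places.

Required total absorption A = 0.161·1195/0.71 = 270.98 m².
Absorption from the other surfaces = 255·0.46 + 300·0.24 = 189.30 m², so the ceiling must supply 81.68 m² over 255 m².
α = 81.68/255 = 0.320.

0.32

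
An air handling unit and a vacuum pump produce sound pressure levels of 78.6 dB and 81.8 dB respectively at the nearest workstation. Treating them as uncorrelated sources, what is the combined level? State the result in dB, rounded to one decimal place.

83.5 dB

Incoherent sources combine by intensity addition: L_total = 10·log₁₀(Σ 10^(L_i/10)).
Σ 10^(L/10) = 10^(78.6/10) + 10^(81.8/10) = 2.238e+08.
L_total = 10·log₁₀(2.238e+08) = 83.50 dB.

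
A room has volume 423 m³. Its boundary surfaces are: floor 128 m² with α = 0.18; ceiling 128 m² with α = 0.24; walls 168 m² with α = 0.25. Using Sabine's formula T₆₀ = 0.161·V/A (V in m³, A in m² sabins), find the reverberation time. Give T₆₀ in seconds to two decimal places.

0.71 s

Summing Sᵢαᵢ: 128·0.18 + 128·0.24 + 168·0.25 = 95.76 m².
T₆₀ = 0.161·V/A = 0.161·423/95.76 = 0.711 s.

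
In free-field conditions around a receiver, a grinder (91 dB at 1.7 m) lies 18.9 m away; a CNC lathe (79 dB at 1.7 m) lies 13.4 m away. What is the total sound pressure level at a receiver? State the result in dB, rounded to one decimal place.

First find each source's level at the receiver (point-source: −20·log₁₀(r/r_ref)), then combine on an intensity basis.
grinder: 91 − 20·log₁₀(18.9/1.7) = 91 − 20.92 = 70.08 dB.
CNC lathe: 79 − 20·log₁₀(13.4/1.7) = 79 − 17.93 = 61.07 dB.
Σ 10^(L/10) = 1.146e+07 → L_total = 10·log₁₀(1.146e+07) = 70.59 dB.

70.6 dB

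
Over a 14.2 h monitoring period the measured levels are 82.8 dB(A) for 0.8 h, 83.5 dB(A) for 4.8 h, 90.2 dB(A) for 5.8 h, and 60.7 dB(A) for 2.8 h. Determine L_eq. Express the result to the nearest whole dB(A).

87 dB(A)

Weight each interval's intensity by its duration and average over T = 14.2 h:
Σ tᵢ·10^(Lᵢ/10) = 0.8·10^(82.8/10) + 4.8·10^(83.5/10) + 5.8·10^(90.2/10) + 2.8·10^(60.7/10) = 7.304e+09.
L_eq = 10·log₁₀(7.304e+09/14.2) = 87.11 dB(A).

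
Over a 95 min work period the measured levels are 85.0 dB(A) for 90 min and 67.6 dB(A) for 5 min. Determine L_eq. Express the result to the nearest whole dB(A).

L_eq = 10·log₁₀[(1/T)·Σ tᵢ·10^(Lᵢ/10)] with T = 95 min.
Σ tᵢ·10^(Lᵢ/10) = 90·10^(85.0/10) + 5·10^(67.6/10) = 2.849e+10.
L_eq = 10·log₁₀(2.849e+10/95) = 84.77 dB(A).

85 dB(A)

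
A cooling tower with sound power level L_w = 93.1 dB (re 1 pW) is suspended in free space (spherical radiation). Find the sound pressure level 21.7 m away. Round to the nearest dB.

55 dB

Free-field spherical radiation: L_p = L_w − 10·log₁₀(4π·r²), r = 21.7 m.
4π·r² = 5917 m², 10·log₁₀ of that is 37.721 dB.
L_p = 93.1 − 37.721 = 55.38 dB.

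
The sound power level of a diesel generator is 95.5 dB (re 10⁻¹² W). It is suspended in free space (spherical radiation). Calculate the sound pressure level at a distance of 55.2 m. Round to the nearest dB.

The power spreads over a sphere of area 4π·r², so L_p = L_w − 10·log₁₀(4π·r²).
4π·r² = 3.829e+04 m², 10·log₁₀ of that is 45.831 dB.
L_p = 95.5 − 45.831 = 49.67 dB.

50 dB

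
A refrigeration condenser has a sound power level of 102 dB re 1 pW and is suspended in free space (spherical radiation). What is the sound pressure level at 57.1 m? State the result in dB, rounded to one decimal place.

55.9 dB

L_p = L_w − 10·log₁₀(4π·r²) with r = 57.1 m.
4π·r² = 4.097e+04 m², 10·log₁₀ of that is 46.125 dB.
L_p = 102 − 46.125 = 55.88 dB.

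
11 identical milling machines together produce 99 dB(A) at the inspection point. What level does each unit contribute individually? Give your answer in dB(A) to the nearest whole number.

Dividing the total intensity by 11 lowers the level by 10·log₁₀ 11 = 10.414 dB: L₁ = 99 − 10.414.

89 dB(A)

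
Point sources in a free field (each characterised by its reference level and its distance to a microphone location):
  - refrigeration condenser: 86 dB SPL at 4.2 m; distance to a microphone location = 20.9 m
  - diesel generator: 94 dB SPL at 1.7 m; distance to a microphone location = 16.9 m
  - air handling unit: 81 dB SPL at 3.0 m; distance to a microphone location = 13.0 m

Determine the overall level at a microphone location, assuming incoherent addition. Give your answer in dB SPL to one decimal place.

First find each source's level at the receiver (point-source: −20·log₁₀(r/r_ref)), then combine on an intensity basis.
refrigeration condenser: 86 − 20·log₁₀(20.9/4.2) = 86 − 13.94 = 72.06 dB SPL.
diesel generator: 94 − 20·log₁₀(16.9/1.7) = 94 − 19.95 = 74.05 dB SPL.
air handling unit: 81 − 20·log₁₀(13.0/3.0) = 81 − 12.74 = 68.26 dB SPL.
Σ 10^(L/10) = 4.820e+07 → L_total = 10·log₁₀(4.820e+07) = 76.83 dB SPL.

76.8 dB SPL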